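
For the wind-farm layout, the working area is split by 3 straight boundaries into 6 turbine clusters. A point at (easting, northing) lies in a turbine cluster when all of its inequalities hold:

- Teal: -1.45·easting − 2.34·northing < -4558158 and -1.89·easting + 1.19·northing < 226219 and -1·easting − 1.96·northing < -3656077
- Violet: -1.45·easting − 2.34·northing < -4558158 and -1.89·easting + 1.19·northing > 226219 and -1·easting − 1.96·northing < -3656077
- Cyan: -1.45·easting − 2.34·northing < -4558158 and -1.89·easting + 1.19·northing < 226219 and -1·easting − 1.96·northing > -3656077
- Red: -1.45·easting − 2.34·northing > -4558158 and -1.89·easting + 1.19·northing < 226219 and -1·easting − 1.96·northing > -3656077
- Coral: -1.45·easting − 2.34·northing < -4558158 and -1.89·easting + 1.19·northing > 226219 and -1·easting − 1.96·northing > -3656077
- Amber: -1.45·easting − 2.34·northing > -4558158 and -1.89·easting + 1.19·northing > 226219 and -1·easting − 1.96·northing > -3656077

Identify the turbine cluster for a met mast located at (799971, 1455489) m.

-1.45·799971 − 2.34·1455489 = -4565802.210, which is < -4558158
-1.89·799971 + 1.19·1455489 = 220086.720, which is < 226219
-1·799971 − 1.96·1455489 = -3652729.440, which is > -3656077
This sign pattern matches Cyan.

Cyan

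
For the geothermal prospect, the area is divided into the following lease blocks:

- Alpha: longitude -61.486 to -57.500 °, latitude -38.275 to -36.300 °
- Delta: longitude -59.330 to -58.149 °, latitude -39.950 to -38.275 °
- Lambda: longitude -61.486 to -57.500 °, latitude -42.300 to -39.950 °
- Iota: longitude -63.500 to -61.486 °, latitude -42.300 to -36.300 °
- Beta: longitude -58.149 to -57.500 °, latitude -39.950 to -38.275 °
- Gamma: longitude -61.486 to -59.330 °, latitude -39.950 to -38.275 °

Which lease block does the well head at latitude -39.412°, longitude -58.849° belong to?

Delta

The point has longitude = -58.849 and latitude = -39.412.
Only Delta satisfies -59.330 ≤ longitude ≤ -58.149 and -39.950 ≤ latitude ≤ -38.275.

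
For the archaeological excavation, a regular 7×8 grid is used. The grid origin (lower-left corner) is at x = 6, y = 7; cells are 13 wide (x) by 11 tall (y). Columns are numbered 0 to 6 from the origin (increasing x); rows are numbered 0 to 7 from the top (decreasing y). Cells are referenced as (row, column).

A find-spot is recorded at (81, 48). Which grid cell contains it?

(4, 5)

Column index: ⌊(81 − 6) / 13⌋ = ⌊5.769⌋ = 5
Row offset from origin: ⌊(48 − 7) / 11⌋ = ⌊3.727⌋ = 3 → row 4 (counted from top)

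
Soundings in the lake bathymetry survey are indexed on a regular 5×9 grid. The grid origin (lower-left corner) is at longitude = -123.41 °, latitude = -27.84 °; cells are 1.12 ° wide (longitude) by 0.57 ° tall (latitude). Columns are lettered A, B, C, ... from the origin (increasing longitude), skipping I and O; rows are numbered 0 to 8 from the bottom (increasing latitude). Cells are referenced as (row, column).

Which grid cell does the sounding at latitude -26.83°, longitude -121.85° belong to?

(1, B)

Column index: ⌊(-121.85 − -123.41) / 1.12⌋ = ⌊1.393⌋ = 1 → column B
Row offset from origin: ⌊(-26.83 − -27.84) / 0.57⌋ = ⌊1.772⌋ = 1 → row 1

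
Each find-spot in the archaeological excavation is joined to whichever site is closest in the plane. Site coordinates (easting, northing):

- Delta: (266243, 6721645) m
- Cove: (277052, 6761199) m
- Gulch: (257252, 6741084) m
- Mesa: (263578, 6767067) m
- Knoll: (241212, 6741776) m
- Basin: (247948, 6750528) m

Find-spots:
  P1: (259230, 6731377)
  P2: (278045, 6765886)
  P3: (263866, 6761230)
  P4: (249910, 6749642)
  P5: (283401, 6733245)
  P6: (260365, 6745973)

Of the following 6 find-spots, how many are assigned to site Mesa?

1

P1 → Gulch
P2 → Cove
P3 → Mesa
P4 → Basin
P5 → Delta
P6 → Gulch
1 of the 6 goes to Mesa.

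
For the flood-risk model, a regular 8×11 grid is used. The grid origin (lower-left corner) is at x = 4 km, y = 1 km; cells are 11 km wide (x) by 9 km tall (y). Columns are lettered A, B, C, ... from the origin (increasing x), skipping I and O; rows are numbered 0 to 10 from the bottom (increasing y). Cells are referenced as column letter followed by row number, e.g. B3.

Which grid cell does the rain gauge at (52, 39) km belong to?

E4

Column index: ⌊(52 − 4) / 11⌋ = ⌊4.364⌋ = 4 → column E
Row offset from origin: ⌊(39 − 1) / 9⌋ = ⌊4.222⌋ = 4 → row 4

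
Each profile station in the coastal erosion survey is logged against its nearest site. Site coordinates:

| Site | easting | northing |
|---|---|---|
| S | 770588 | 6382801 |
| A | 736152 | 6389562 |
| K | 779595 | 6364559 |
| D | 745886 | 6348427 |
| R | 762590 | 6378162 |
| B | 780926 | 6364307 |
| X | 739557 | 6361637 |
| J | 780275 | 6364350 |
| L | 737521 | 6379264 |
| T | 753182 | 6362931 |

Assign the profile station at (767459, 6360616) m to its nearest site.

K

Squared distances to each site:
S: 501964866.000; A: 1817999165.000; K: 162829745.000; D: 613966050.000; R: 331569277.000; B: 194983570.000; X: 779564045.000; J: 178192612.000; L: 1244031748.000; T: 209191954.000.
Minimum at K.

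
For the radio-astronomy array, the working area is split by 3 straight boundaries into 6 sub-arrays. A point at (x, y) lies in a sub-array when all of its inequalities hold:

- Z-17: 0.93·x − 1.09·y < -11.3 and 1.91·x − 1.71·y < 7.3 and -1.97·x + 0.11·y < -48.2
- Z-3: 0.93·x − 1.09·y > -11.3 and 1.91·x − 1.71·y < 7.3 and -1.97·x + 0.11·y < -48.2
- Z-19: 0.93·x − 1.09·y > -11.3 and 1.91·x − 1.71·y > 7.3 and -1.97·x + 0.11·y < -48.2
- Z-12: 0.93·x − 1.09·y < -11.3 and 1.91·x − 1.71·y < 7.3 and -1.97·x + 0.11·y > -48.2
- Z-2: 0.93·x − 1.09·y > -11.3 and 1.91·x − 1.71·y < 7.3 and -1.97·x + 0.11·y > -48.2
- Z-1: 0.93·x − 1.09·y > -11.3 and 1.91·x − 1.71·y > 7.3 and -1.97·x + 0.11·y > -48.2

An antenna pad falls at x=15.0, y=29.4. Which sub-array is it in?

0.93·15.0 − 1.09·29.4 = -18.096, which is < -11.3
1.91·15.0 − 1.71·29.4 = -21.624, which is < 7.3
-1.97·15.0 + 0.11·29.4 = -26.316, which is > -48.2
This sign pattern matches Z-12.

Z-12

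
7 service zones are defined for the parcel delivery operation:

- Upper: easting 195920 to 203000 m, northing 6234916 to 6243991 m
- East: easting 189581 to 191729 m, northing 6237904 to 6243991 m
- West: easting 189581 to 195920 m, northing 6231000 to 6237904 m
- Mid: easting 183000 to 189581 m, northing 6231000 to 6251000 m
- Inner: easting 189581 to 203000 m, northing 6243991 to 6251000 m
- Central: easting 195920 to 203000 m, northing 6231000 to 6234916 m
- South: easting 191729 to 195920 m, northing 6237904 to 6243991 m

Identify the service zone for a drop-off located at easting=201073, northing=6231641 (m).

The point has easting = 201073 and northing = 6231641.
Only Central satisfies 195920 ≤ easting ≤ 203000 and 6231000 ≤ northing ≤ 6234916.

Central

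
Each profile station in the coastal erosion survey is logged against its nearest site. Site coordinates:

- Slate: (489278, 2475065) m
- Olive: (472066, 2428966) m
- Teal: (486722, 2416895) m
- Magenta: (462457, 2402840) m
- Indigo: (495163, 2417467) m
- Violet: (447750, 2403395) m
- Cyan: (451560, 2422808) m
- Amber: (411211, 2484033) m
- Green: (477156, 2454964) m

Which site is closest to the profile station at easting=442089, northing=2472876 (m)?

Amber

Squared distances to each site:
Slate: 2231593442.000; Olive: 2826708629.000; Teal: 5125977050.000; Magenta: 5319896720.000; Indigo: 5887006757.000; Violet: 4859656282.000; Cyan: 2596504465.000; Amber: 1077929533.000; Green: 1550534233.000.
Minimum at Amber.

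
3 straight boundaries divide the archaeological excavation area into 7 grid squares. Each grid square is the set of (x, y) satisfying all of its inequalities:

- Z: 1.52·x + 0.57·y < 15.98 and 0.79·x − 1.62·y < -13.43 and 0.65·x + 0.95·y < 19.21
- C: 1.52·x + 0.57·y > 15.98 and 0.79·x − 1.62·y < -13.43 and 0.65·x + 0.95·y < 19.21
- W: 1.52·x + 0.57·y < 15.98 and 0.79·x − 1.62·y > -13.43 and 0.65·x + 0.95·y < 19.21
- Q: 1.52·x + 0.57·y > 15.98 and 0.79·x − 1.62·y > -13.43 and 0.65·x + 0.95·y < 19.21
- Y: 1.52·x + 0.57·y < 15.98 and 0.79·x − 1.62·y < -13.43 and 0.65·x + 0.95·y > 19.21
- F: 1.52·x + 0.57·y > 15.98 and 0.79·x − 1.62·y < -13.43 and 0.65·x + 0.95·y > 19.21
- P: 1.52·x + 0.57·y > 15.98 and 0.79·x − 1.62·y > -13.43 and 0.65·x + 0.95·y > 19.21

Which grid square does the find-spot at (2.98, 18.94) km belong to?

Y

1.52·2.98 + 0.57·18.94 = 15.325, which is < 15.98
0.79·2.98 − 1.62·18.94 = -28.329, which is < -13.43
0.65·2.98 + 0.95·18.94 = 19.930, which is > 19.21
This sign pattern matches Y.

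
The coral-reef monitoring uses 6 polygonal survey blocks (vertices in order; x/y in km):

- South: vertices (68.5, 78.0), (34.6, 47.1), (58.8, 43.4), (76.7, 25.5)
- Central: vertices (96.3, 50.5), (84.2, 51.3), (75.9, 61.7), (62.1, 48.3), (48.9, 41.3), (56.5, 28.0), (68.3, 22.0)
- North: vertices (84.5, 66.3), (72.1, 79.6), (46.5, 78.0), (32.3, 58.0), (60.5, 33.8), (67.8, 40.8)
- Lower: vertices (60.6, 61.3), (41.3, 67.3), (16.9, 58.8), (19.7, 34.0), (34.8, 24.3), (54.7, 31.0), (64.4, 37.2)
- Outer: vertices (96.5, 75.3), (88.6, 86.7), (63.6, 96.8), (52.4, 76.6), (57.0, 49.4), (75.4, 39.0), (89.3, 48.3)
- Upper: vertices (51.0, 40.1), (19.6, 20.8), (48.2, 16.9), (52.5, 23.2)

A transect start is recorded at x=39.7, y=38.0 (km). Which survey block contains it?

Lower

Cast a ray rightward from (39.7, 38.0). For each polygon, the edges (by vertex number in listed order) whose endpoints lie on opposite sides of y = 38.0, where each meets that height, and whether that is right or left of the point:
South: 3–4 at x≈64.20 (right), 4–1 at x≈74.75 (right) → 2 crossings.
Central: 5–6 at x≈50.79 (right), 7–1 at x≈84.02 (right) → 2 crossings.
North: 4–5 at x≈55.61 (right), 5–6 at x≈64.88 (right) → 2 crossings.
Lower: 3–4 at x≈19.25 (left), 7–1 at x≈64.27 (right) → 1 crossing.
Outer: no edge straddles that height → 0 crossings.
Upper: 1–2 at x≈47.58 (right), 4–1 at x≈51.19 (right) → 2 crossings.
Only Lower has an odd count, so the point is inside Lower.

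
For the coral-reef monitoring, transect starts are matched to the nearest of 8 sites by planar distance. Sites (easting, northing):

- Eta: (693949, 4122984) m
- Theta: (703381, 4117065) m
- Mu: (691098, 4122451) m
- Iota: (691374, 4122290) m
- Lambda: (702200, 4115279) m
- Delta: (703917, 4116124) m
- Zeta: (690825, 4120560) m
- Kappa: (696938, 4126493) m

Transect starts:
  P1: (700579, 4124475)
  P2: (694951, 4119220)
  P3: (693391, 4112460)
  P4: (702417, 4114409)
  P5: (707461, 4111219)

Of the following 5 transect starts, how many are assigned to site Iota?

0

P1 → Kappa
P2 → Eta
P3 → Zeta
P4 → Lambda
P5 → Delta
0 of the 5 go to Iota.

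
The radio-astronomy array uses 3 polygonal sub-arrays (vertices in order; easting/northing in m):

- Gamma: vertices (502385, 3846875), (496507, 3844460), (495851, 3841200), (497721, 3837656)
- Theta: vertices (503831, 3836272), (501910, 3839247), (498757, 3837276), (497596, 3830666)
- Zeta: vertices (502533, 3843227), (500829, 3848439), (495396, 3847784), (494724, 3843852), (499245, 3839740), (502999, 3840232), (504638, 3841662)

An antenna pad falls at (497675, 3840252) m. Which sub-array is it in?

Cast a ray rightward from (497675, 3840252). For each polygon, the edges (by vertex number in listed order) whose endpoints lie on opposite sides of northing = 3840252, where each meets that height, and whether that is right or left of the point:
Gamma: 3–4 at easting≈496351.2 (left), 4–1 at easting≈499034.3 (right) → 1 crossing.
Theta: no edge straddles that height → 0 crossings.
Zeta: 4–5 at easting≈498682.1 (right), 6–7 at easting≈503021.9 (right) → 2 crossings.
Only Gamma has an odd count, so the point is inside Gamma.

Gamma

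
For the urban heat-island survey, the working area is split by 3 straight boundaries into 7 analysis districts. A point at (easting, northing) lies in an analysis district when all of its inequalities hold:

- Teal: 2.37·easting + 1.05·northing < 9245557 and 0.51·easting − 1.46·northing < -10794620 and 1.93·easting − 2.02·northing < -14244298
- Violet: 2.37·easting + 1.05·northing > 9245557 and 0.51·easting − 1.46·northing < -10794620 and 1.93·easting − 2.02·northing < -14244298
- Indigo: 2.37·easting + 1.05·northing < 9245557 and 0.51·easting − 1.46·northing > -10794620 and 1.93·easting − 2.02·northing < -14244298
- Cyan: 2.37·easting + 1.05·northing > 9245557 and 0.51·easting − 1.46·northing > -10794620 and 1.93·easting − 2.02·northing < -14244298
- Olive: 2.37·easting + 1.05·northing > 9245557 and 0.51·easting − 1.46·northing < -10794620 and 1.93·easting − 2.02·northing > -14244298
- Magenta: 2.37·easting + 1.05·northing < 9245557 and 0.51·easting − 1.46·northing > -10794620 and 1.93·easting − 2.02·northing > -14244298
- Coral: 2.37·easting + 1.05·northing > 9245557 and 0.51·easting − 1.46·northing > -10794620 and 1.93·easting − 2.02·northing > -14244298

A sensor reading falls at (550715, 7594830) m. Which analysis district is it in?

Violet

2.37·550715 + 1.05·7594830 = 9279766.050, which is > 9245557
0.51·550715 − 1.46·7594830 = -10807587.150, which is < -10794620
1.93·550715 − 2.02·7594830 = -14278676.650, which is < -14244298
This sign pattern matches Violet.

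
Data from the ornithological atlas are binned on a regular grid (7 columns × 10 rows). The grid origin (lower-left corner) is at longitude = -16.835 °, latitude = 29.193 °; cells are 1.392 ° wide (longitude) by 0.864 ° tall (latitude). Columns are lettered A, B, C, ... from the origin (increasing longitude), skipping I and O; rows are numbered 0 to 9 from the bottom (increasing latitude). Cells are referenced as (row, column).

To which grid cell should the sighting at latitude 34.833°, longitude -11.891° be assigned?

(6, D)

Column index: ⌊(-11.891 − -16.835) / 1.392⌋ = ⌊3.552⌋ = 3 → column D
Row offset from origin: ⌊(34.833 − 29.193) / 0.864⌋ = ⌊6.528⌋ = 6 → row 6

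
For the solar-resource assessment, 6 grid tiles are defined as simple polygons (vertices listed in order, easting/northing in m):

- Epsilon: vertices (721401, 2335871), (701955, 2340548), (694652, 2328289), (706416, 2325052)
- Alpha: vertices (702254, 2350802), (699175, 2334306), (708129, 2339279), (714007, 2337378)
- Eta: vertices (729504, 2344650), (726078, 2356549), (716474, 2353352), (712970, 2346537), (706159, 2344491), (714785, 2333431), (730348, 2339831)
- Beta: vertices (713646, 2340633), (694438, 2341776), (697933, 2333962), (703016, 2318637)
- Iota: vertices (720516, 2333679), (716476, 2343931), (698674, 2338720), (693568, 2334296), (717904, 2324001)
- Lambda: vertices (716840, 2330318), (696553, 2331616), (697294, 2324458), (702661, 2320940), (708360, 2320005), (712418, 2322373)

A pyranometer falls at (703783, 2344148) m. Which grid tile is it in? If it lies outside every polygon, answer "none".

Alpha

Cast a ray rightward from (703783, 2344148). For each polygon, the edges (by vertex number in listed order) whose endpoints lie on opposite sides of northing = 2344148, where each meets that height, and whether that is right or left of the point:
Epsilon: no edge straddles that height → 0 crossings.
Alpha: 1–2 at easting≈701012.0 (left), 4–1 at easting≈708079.7 (right) → 1 crossing.
Eta: 5–6 at easting≈706426.5 (right), 7–1 at easting≈729591.9 (right) → 2 crossings.
Beta: no edge straddles that height → 0 crossings.
Iota: no edge straddles that height → 0 crossings.
Lambda: no edge straddles that height → 0 crossings.
Only Alpha has an odd count, so the point is inside Alpha.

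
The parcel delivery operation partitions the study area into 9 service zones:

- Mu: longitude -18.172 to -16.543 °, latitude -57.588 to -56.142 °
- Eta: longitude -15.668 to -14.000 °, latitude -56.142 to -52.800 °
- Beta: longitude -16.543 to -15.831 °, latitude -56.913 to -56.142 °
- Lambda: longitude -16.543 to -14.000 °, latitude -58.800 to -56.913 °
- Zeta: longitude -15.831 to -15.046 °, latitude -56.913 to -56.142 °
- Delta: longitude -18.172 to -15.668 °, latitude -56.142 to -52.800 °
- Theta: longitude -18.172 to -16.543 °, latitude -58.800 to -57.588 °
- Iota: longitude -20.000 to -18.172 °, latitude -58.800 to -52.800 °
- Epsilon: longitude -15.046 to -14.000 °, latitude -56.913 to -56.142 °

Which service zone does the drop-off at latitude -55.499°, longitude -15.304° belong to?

Eta

The point has longitude = -15.304 and latitude = -55.499.
Only Eta satisfies -15.668 ≤ longitude ≤ -14.000 and -56.142 ≤ latitude ≤ -52.800.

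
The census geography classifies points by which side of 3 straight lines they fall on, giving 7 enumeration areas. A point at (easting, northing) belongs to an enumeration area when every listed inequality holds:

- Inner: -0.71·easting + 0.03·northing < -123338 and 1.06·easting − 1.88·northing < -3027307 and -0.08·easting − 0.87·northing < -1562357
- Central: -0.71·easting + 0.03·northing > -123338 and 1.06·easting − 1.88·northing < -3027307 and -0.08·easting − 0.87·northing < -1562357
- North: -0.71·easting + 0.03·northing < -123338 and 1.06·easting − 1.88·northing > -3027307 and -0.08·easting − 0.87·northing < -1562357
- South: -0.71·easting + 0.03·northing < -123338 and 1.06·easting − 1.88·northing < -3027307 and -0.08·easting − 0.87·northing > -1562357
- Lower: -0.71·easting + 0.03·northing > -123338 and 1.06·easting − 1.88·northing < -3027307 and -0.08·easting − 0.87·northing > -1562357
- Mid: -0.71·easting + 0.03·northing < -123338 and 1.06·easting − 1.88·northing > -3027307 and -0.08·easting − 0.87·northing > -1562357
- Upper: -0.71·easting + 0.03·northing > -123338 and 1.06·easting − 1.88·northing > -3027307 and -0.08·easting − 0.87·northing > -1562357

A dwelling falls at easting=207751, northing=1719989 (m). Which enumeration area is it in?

-0.71·207751 + 0.03·1719989 = -95903.540, which is > -123338
1.06·207751 − 1.88·1719989 = -3013363.260, which is > -3027307
-0.08·207751 − 0.87·1719989 = -1513010.510, which is > -1562357
This sign pattern matches Upper.

Upper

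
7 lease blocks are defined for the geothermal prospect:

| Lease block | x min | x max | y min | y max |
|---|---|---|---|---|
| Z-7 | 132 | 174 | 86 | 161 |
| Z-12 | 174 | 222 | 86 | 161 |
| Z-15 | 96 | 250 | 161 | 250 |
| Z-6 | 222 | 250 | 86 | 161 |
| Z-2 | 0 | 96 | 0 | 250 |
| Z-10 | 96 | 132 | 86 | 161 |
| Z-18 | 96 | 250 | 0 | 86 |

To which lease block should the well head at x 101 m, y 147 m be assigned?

Z-10

The point has x = 101 and y = 147.
Only Z-10 satisfies 96 ≤ x ≤ 132 and 86 ≤ y ≤ 161.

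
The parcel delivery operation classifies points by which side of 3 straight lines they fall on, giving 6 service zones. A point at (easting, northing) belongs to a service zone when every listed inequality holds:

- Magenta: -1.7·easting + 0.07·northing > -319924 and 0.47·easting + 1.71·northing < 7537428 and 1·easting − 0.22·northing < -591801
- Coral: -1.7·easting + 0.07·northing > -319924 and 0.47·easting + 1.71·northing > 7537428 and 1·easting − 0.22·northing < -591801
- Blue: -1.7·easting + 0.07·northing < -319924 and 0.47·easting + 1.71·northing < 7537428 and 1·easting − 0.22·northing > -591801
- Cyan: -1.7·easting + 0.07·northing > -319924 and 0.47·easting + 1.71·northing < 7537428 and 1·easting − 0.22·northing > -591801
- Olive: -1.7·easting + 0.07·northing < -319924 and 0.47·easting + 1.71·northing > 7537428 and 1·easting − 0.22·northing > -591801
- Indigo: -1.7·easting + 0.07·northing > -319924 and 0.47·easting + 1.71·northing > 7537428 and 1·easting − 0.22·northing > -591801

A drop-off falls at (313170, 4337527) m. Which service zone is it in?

Coral

-1.7·313170 + 0.07·4337527 = -228762.110, which is > -319924
0.47·313170 + 1.71·4337527 = 7564361.070, which is > 7537428
1·313170 − 0.22·4337527 = -641085.940, which is < -591801
This sign pattern matches Coral.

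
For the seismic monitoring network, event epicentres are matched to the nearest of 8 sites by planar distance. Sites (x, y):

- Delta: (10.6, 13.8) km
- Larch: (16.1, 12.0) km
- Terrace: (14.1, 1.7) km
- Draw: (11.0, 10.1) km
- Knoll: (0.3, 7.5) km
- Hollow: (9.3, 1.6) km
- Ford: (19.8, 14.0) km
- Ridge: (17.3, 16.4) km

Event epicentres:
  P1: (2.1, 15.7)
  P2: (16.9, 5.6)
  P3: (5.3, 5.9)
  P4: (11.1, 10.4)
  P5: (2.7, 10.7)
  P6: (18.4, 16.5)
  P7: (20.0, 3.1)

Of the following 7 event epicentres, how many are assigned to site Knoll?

3

P1 → Knoll
P2 → Terrace
P3 → Knoll
P4 → Draw
P5 → Knoll
P6 → Ridge
P7 → Terrace
3 of the 7 go to Knoll.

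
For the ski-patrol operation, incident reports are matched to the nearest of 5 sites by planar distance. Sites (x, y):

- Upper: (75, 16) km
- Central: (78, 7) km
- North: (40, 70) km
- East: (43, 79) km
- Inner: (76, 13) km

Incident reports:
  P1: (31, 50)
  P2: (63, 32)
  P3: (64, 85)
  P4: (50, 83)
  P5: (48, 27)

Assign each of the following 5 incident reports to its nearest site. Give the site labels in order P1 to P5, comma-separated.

North, Upper, East, East, Upper

P1 → North (d²=481.00)
P2 → Upper (d²=400.00)
P3 → East (d²=477.00)
P4 → East (d²=65.00)
P5 → Upper (d²=850.00)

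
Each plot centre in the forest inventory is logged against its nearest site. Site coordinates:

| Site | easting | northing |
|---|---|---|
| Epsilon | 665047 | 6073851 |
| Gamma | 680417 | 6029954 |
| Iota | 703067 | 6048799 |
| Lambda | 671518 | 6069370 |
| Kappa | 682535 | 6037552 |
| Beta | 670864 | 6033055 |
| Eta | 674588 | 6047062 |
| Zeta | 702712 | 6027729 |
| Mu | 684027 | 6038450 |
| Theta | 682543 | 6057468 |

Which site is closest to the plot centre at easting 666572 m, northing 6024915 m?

Beta

Squared distances to each site:
Epsilon: 2397057721.000; Gamma: 217075546.000; Iota: 1902330481.000; Lambda: 2000709941.000; Kappa: 414511138.000; Beta: 84680864.000; Eta: 554745865.000; Zeta: 1314018196.000; Mu: 487873250.000; Theta: 1314770650.000.
Minimum at Beta.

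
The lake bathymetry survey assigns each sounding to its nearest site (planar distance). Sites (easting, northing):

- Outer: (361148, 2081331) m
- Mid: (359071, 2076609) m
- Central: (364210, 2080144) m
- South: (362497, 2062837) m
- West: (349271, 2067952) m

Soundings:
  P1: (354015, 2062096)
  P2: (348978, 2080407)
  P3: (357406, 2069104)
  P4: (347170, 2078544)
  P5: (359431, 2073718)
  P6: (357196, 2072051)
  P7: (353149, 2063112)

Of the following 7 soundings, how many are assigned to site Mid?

P1 → West
P2 → Mid
P3 → Mid
P4 → West
P5 → Mid
P6 → Mid
P7 → West
4 of the 7 go to Mid.

4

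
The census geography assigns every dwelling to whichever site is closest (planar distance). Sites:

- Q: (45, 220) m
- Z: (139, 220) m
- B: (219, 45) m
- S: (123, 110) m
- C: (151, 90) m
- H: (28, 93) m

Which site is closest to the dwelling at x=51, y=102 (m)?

H

Squared distances to each site:
Q: 13960.000; Z: 21668.000; B: 31473.000; S: 5248.000; C: 10144.000; H: 610.000.
Minimum at H.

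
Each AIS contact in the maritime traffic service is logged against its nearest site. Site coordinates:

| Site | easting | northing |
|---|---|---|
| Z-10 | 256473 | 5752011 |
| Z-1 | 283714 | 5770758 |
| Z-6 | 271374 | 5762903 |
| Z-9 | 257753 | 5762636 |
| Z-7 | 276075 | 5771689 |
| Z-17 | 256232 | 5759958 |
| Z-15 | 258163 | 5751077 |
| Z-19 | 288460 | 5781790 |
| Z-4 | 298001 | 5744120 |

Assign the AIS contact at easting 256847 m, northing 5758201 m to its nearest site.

Z-17

Squared distances to each site:
Z-10: 38455976.000; Z-1: 879513938.000; Z-6: 233142533.000; Z-9: 20490061.000; Z-7: 551642128.000; Z-17: 3465274.000; Z-15: 52483232.000; Z-19: 1555822690.000; Z-4: 1891926277.000.
Minimum at Z-17.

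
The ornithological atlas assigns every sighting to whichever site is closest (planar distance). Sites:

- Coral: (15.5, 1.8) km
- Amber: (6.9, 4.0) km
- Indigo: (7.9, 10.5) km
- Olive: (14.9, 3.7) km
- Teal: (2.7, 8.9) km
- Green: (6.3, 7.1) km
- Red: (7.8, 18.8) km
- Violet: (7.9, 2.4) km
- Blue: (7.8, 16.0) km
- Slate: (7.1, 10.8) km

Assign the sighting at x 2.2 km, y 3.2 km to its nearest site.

Squared distances to each site:
Coral: 178.850; Amber: 22.730; Indigo: 85.780; Olive: 161.540; Teal: 32.740; Green: 32.020; Red: 274.720; Violet: 33.130; Blue: 195.200; Slate: 81.770.
Minimum at Amber.

Amber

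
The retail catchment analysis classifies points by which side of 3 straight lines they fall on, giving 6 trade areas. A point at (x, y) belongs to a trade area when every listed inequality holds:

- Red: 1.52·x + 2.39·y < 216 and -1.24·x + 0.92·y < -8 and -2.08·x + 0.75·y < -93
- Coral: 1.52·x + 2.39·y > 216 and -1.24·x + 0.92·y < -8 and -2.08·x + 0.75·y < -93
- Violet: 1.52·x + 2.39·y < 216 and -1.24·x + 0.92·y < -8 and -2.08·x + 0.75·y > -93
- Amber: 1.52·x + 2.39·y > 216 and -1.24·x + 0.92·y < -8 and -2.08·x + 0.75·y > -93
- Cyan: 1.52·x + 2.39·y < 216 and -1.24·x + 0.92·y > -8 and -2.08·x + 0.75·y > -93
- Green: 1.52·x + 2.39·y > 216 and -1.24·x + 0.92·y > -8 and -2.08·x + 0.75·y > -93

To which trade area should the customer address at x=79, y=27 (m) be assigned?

1.52·79 + 2.39·27 = 184.610, which is < 216
-1.24·79 + 0.92·27 = -73.120, which is < -8
-2.08·79 + 0.75·27 = -144.070, which is < -93
This sign pattern matches Red.

Red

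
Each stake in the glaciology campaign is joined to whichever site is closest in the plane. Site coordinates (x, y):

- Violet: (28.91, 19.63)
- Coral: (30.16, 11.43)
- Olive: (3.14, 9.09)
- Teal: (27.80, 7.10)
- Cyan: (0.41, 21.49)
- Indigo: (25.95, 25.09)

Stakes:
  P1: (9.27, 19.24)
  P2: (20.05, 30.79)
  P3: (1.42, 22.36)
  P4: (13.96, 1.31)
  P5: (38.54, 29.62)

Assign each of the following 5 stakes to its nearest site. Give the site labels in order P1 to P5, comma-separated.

P1 → Cyan (d²=83.56)
P2 → Indigo (d²=67.30)
P3 → Cyan (d²=1.78)
P4 → Olive (d²=177.60)
P5 → Indigo (d²=179.03)

Cyan, Indigo, Cyan, Olive, Indigo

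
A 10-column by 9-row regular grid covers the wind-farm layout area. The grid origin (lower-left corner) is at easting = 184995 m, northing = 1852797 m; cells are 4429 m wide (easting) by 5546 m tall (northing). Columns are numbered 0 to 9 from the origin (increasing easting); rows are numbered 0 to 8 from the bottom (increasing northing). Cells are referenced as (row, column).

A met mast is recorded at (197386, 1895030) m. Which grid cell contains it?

(7, 2)

Column index: ⌊(197386 − 184995) / 4429⌋ = ⌊2.798⌋ = 2
Row offset from origin: ⌊(1895030 − 1852797) / 5546⌋ = ⌊7.615⌋ = 7 → row 7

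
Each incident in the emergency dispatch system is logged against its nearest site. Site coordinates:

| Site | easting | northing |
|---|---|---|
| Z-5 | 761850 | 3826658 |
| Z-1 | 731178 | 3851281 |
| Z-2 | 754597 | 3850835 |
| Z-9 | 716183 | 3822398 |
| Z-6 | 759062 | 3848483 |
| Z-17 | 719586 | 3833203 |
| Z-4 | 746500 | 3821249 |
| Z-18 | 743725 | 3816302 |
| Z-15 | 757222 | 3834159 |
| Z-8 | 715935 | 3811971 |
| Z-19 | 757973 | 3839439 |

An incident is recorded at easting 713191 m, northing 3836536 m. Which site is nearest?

Z-17

Squared distances to each site:
Z-5: 2465273165.000; Z-1: 540947194.000; Z-2: 1918918237.000; Z-9: 208835108.000; Z-6: 2246879450.000; Z-17: 52004914.000; Z-4: 1343181850.000; Z-18: 1341739912.000; Z-15: 1944379090.000; Z-8: 610968761.000; Z-19: 2013854933.000.
Minimum at Z-17.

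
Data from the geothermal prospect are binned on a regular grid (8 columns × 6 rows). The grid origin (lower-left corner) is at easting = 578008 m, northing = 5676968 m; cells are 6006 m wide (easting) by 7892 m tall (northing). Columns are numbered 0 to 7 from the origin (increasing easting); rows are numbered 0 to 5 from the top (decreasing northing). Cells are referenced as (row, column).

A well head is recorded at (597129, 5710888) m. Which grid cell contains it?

(1, 3)

Column index: ⌊(597129 − 578008) / 6006⌋ = ⌊3.184⌋ = 3
Row offset from origin: ⌊(5710888 − 5676968) / 7892⌋ = ⌊4.298⌋ = 4 → row 1 (counted from top)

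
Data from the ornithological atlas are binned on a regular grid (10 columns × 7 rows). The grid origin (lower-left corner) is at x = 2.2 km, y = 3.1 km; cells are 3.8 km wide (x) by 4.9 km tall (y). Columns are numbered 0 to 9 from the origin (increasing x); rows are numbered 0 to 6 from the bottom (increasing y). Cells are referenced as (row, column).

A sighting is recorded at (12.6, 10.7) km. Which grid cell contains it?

Column index: ⌊(12.6 − 2.2) / 3.8⌋ = ⌊2.737⌋ = 2
Row offset from origin: ⌊(10.7 − 3.1) / 4.9⌋ = ⌊1.551⌋ = 1 → row 1

(1, 2)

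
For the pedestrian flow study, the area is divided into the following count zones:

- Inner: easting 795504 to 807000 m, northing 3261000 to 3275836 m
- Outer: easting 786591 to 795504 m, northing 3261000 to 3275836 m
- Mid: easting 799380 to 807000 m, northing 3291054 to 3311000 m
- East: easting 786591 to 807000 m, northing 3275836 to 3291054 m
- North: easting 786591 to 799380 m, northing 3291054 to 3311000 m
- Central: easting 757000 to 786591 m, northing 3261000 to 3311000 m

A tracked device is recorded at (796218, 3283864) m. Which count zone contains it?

East

The point has easting = 796218 and northing = 3283864.
Only East satisfies 786591 ≤ easting ≤ 807000 and 3275836 ≤ northing ≤ 3291054.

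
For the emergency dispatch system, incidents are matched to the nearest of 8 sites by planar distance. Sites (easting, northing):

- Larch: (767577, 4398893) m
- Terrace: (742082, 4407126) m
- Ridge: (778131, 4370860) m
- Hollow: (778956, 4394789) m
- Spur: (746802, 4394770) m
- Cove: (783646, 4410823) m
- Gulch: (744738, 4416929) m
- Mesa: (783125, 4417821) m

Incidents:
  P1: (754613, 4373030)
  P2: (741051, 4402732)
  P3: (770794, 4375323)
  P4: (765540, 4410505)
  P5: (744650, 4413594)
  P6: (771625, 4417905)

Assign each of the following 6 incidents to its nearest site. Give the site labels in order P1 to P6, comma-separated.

P1 → Spur (d²=533639321.00)
P2 → Terrace (d²=20370197.00)
P3 → Ridge (d²=73749938.00)
P4 → Larch (d²=138987913.00)
P5 → Gulch (d²=11129969.00)
P6 → Mesa (d²=132257056.00)

Spur, Terrace, Ridge, Larch, Gulch, Mesa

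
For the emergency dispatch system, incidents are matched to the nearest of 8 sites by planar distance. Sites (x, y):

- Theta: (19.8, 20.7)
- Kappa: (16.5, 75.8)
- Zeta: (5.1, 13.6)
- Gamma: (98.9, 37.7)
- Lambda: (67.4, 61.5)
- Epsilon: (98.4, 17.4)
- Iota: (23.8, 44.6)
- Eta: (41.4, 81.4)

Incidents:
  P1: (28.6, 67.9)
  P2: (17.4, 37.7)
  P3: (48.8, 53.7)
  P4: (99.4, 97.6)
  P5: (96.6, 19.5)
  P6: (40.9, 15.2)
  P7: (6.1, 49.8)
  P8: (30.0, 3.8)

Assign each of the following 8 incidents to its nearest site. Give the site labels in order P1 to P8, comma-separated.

P1 → Kappa (d²=208.82)
P2 → Iota (d²=88.57)
P3 → Lambda (d²=406.80)
P4 → Lambda (d²=2327.21)
P5 → Epsilon (d²=7.65)
P6 → Theta (d²=475.46)
P7 → Iota (d²=340.33)
P8 → Theta (d²=389.65)

Kappa, Iota, Lambda, Lambda, Epsilon, Theta, Iota, Theta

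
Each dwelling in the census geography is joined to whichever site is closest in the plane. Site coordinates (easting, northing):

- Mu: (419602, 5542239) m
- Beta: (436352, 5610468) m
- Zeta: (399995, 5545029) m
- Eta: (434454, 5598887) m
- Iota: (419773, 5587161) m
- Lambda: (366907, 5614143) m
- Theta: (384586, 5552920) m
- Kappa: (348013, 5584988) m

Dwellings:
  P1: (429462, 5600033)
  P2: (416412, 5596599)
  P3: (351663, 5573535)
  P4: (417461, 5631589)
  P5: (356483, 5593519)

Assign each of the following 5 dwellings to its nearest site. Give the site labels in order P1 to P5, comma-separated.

P1 → Eta (d²=26233380.00)
P2 → Iota (d²=100372165.00)
P3 → Kappa (d²=144493709.00)
P4 → Beta (d²=802966522.00)
P5 → Kappa (d²=144518861.00)

Eta, Iota, Kappa, Beta, Kappa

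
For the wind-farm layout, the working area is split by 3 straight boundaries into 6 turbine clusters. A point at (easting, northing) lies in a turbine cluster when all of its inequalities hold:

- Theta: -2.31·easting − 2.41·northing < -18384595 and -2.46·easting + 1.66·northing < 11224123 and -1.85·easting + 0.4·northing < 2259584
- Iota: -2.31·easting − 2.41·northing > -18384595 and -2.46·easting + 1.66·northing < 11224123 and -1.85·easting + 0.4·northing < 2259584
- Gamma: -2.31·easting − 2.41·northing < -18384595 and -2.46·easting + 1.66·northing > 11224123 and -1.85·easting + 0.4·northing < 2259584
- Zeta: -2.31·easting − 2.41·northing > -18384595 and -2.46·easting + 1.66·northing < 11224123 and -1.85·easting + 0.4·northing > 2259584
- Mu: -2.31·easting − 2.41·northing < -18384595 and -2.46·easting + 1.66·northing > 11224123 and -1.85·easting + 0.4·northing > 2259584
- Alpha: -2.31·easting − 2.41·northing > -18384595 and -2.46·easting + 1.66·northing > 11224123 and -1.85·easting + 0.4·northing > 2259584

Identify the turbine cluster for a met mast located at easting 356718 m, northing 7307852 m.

Mu

-2.31·356718 − 2.41·7307852 = -18435941.900, which is < -18384595
-2.46·356718 + 1.66·7307852 = 11253508.040, which is > 11224123
-1.85·356718 + 0.4·7307852 = 2263212.500, which is > 2259584
This sign pattern matches Mu.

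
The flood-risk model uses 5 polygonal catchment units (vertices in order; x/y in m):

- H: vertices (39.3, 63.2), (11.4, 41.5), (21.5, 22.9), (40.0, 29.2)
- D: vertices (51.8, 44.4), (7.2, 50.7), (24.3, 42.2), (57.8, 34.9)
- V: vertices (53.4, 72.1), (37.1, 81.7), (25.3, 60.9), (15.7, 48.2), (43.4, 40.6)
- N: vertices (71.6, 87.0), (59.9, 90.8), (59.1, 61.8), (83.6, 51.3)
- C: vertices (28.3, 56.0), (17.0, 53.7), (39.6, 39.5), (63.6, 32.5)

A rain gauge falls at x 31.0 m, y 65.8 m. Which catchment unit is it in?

Cast a ray rightward from (31.0, 65.8). For each polygon, the edges (by vertex number in listed order) whose endpoints lie on opposite sides of y = 65.8, where each meets that height, and whether that is right or left of the point:
H: no edge straddles that height → 0 crossings.
D: no edge straddles that height → 0 crossings.
V: 2–3 at x≈28.08 (left), 5–1 at x≈51.40 (right) → 1 crossing.
N: 2–3 at x≈59.21 (right), 4–1 at x≈78.73 (right) → 2 crossings.
C: no edge straddles that height → 0 crossings.
Only V has an odd count, so the point is inside V.

V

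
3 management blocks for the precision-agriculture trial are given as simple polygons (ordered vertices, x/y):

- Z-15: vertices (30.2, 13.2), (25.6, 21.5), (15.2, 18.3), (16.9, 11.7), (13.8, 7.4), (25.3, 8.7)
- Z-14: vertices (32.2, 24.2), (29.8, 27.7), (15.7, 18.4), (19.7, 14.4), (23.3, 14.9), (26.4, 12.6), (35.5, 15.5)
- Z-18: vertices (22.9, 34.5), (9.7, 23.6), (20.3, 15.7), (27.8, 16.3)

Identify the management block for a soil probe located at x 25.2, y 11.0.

Cast a ray rightward from (25.2, 11.0). For each polygon, the edges (by vertex number in listed order) whose endpoints lie on opposite sides of y = 11.0, where each meets that height, and whether that is right or left of the point:
Z-15: 4–5 at x≈16.40 (left), 6–1 at x≈27.80 (right) → 1 crossing.
Z-14: no edge straddles that height → 0 crossings.
Z-18: no edge straddles that height → 0 crossings.
Only Z-15 has an odd count, so the point is inside Z-15.

Z-15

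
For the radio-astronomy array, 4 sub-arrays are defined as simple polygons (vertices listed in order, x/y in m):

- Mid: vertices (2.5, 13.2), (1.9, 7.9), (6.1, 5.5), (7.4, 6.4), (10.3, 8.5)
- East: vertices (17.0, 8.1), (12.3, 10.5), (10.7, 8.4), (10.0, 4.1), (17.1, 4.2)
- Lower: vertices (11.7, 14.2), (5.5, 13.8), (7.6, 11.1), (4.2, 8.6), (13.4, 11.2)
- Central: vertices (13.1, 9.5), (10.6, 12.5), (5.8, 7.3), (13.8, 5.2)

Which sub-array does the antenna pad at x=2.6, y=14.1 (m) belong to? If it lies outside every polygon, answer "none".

Cast a ray rightward from (2.6, 14.1). For each polygon, the edges (by vertex number in listed order) whose endpoints lie on opposite sides of y = 14.1, where each meets that height, and whether that is right or left of the point:
Mid: no edge straddles that height → 0 crossings.
East: no edge straddles that height → 0 crossings.
Lower: 1–2 at x≈10.15 (right), 5–1 at x≈11.76 (right) → 2 crossings.
Central: no edge straddles that height → 0 crossings.
All counts are even, so the point lies outside every listed polygon.

none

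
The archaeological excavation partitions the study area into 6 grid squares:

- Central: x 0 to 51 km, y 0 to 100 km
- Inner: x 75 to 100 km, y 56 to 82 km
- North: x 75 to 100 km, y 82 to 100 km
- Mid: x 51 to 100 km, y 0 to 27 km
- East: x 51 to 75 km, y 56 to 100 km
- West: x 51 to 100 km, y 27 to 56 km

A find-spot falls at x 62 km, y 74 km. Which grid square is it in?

East

The point has x = 62 and y = 74.
Only East satisfies 51 ≤ x ≤ 75 and 56 ≤ y ≤ 100.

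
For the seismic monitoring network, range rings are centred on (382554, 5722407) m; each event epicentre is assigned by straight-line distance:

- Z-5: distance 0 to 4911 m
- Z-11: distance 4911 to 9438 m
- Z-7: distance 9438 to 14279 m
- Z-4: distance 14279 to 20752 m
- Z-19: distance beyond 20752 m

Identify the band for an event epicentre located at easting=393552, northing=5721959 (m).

Distance = √((393552−382554)² + (5721959−5722407)²) = √(120956004.000 + 200704.000) = 11007.121 m.
9438 ≤ 11007.121 < 14279 → Z-7.

Z-7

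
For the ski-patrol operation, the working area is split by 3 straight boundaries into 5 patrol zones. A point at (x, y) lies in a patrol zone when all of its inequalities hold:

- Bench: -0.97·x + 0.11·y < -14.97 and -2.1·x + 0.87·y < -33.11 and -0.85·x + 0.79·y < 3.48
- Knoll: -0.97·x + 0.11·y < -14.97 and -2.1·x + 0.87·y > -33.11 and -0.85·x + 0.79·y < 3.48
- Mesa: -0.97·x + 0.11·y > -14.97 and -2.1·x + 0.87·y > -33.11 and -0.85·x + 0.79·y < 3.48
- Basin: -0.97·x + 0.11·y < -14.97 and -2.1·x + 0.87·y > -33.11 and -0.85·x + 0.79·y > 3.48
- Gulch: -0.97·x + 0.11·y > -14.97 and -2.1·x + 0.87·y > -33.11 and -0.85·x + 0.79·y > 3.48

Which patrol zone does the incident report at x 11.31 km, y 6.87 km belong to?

-0.97·11.31 + 0.11·6.87 = -10.215, which is > -14.97
-2.1·11.31 + 0.87·6.87 = -17.774, which is > -33.11
-0.85·11.31 + 0.79·6.87 = -4.186, which is < 3.48
This sign pattern matches Mesa.

Mesa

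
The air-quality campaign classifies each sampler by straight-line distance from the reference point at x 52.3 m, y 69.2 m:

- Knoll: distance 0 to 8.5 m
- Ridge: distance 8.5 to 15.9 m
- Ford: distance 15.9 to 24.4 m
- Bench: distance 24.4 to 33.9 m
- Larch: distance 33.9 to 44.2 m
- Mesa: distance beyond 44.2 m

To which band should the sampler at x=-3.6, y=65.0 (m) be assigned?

Distance = √((-3.6−52.3)² + (65.0−69.2)²) = √(3124.810 + 17.640) = 56.058 m.
44.2 ≤ 56.058 < ∞ → Mesa.

Mesa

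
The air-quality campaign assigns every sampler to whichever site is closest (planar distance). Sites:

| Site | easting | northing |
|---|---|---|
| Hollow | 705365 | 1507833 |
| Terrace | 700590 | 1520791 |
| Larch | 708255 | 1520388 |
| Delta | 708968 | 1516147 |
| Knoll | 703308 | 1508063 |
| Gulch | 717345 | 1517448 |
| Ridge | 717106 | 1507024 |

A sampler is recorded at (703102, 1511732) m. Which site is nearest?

Knoll

Squared distances to each site:
Hollow: 20323370.000; Terrace: 88375625.000; Larch: 101479745.000; Delta: 53902181.000; Knoll: 13503997.000; Gulch: 235535705.000; Ridge: 218277280.000.
Minimum at Knoll.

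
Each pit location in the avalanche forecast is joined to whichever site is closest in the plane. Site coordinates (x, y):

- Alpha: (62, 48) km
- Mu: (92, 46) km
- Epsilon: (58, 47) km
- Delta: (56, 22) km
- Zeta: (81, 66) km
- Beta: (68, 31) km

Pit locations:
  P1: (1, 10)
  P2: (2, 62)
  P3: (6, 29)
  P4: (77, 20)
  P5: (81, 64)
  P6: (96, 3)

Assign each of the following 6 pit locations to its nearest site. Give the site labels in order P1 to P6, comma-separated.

Delta, Epsilon, Delta, Beta, Zeta, Beta

P1 → Delta (d²=3169.00)
P2 → Epsilon (d²=3361.00)
P3 → Delta (d²=2549.00)
P4 → Beta (d²=202.00)
P5 → Zeta (d²=4.00)
P6 → Beta (d²=1568.00)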